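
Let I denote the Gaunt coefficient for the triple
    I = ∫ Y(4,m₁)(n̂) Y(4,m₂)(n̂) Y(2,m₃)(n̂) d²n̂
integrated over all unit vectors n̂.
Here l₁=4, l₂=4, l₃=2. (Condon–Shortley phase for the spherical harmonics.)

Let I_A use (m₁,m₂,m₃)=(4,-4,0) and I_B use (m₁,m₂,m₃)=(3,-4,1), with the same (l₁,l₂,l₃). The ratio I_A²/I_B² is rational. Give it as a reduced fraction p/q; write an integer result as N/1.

l's match ⇒ only the (l;m) 3-j factors differ between A and B.
A: triangle coeff Δ(4,4,2) = 1/13860; Σ_t [0,0]: t=0:+1/2880 = 1/2880; (3j)²=28/495 [(4 4 2; 4 -4 0)], sign=+1
B: triangle coeff Δ(4,4,2) = 1/13860; Σ_t [0,0]: t=0:+1/1440 = 1/1440; (3j)²=7/165 [(4 4 2; 3 -4 1)], sign=-1
I_A²/I_B² = (28/495)/(7/165) = 4/3

4/3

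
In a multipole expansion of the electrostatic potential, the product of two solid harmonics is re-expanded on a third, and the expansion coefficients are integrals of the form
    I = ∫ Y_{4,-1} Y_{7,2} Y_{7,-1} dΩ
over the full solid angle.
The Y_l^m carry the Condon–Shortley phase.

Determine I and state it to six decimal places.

0.100255

m-sum 0 ✓  L=18 even ✓  3≤7≤11 ✓
Π(2lᵢ+1) = 9×15×15 = 2025
triangle coeff Δ(4,7,7) = 1/58198140
Σ_t [0,4]: t=0:+1/17418240 t=1:−1/622080 t=2:+1/230400 t=3:−1/622080 t=4:+1/17418240 = 1/806400
(3j)²=2268/230945 [(4 7 7; 0 0 0)], sign=-1
Σ_t [1,4]: t=1:−1/11612160 t=2:+1/725760 t=3:−1/414720 t=4:+1/2073600 = -37/58060800
(3j)²=4107/646646 [(4 7 7; -1 2 -1)], sign=-1
⇒ 4πI² = 269460270/2133423721
I = (+1)√(269460270/2133423721/(4π)) = 0.10025450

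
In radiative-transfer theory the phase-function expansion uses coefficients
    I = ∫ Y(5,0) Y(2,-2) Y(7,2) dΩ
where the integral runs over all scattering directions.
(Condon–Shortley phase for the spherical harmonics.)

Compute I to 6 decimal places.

m-sum 0 ✓  L=14 even ✓  3≤7≤7 ✓
Π(2lᵢ+1) = 11×5×15 = 825
triangle coeff Δ(5,2,7) = 1/15015
Σ_t [0,0]: t=0:+1/57600 = 1/57600
(3j)²=21/715 [(5 2 7; 0 0 0)], sign=-1
Σ_t [0,0]: t=0:+1/345600 = 1/345600
(3j)²=6/715 [(5 2 7; 0 -2 2)], sign=-1
⇒ 4πI² = 378/1859
I = (+1)√(378/1859/(4π)) = 0.12720415

0.127204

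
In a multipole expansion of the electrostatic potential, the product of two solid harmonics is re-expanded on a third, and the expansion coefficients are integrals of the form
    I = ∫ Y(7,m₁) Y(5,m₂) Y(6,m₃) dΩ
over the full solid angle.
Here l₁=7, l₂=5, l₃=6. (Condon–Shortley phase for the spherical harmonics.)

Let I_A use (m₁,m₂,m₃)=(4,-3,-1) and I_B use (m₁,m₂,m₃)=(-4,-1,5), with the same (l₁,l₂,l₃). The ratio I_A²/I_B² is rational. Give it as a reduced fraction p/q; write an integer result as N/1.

Same 7,5,6: normalisation and zero-m 3j drop out of the ratio.
A: Δ: 6! 8! 4! / 19! → 1/174594420; sum: t=0:+1/2073600 t=1:−1/1036800 t=2:+1/5806080 = -1/3225600; 3j²(7 5 6; 4 -3 -1) = Δ·Π!·Σ² = 27/4199  (sign +1)
B: Δ: 6! 8! 4! / 19! → 1/174594420; sum: t=3:−1/8709120 t=4:+1/5806080 = 1/17418240; 3j²(7 5 6; -4 -1 5) = Δ·Π!·Σ² = 275/88179  (sign -1)
I_A²/I_B² = (27/4199)/(275/88179) = 567/275

567/275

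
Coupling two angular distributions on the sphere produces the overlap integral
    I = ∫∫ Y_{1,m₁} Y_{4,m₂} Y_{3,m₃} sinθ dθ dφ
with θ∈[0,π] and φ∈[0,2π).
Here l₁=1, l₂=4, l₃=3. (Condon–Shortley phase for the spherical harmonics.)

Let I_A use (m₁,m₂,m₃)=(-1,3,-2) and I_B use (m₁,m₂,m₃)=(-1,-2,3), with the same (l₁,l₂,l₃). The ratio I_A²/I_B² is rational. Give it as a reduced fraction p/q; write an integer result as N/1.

21/1

Shared (l₁,l₂,l₃)=(1,4,3): N and (l;000)² cancel in I_A²/I_B².
A: Δ = 2!·0!·6!/9! = 1/252; Racah Σ t=2..2: t=2:+1/240 = 1/240; ⇒ 3j(1 4 3; -1 3 -2)² = 1/12, sgn -1
B: Δ = 2!·0!·6!/9! = 1/252; Racah Σ t=2..2: t=2:+1/1440 = 1/1440; ⇒ 3j(1 4 3; -1 -2 3)² = 1/252, sgn +1
I_A²/I_B² = (1/12)/(1/252) = 21/1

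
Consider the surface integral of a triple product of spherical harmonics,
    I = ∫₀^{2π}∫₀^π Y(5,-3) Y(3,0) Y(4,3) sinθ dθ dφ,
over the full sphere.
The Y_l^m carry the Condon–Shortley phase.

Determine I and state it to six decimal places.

Checks pass: Σm=0; 12 even; l₃=4∈[2,8].
(2·5+1)(2·3+1)(2·4+1) = 693
Δ: 4! 6! 2! / 13! → 1/180180
sum: t=1:−1/576 t=2:+1/144 t=3:−1/576 = 1/288
3j²(5 3 4; 0 0 0) = Δ·Π!·Σ² = 20/1001  (sign +1)
sum: t=2:+1/2880 t=3:−1/1440 = -1/2880
3j²(5 3 4; -3 0 3) = Δ·Π!·Σ² = 7/715  (sign +1)
combine: 4πI² = 693·20/1001·7/715 = 252/1859
take √, sign +1: I = 0.10386175

0.103862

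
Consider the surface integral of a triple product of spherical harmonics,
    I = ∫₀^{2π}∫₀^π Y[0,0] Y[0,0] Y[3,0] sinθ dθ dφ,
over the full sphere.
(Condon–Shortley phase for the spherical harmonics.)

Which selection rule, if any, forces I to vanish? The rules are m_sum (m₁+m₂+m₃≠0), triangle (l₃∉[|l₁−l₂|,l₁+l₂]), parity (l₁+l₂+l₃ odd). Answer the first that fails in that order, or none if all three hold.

triangle

m₁+m₂+m₃ = 0 + 0 + 0 = 0  ✓
triangle: |0−0|=0 ≤ l₃=3 ≤ 0+0=0  ✗
parity: l₁+l₂+l₃ = 3 is odd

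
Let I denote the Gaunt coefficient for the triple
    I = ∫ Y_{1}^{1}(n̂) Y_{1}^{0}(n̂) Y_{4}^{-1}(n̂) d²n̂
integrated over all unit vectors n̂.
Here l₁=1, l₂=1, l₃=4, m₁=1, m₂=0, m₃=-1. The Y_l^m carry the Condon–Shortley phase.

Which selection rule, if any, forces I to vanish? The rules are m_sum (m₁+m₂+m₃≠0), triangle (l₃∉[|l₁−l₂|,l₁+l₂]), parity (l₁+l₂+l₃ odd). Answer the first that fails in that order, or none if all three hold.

triangle

Σmᵢ = 0  ✓
l₃∈[|l₁−l₂|,l₁+l₂]=[0,2], have l₃=4  ✗
Σlᵢ = 6 ⇒ even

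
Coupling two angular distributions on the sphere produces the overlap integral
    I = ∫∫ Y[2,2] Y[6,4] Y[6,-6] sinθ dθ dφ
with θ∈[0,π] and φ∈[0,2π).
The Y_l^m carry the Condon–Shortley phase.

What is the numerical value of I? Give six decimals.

-0.076075

Checks pass: Σm=0; 14 even; l₃=6∈[4,8].
(2·2+1)(2·6+1)(2·6+1) = 845
Δ: 2! 2! 10! / 15! → 1/90090
sum: t=0:+1/69120 t=1:−1/14400 t=2:+1/69120 = -7/172800
3j²(2 6 6; 0 0 0) = Δ·Π!·Σ² = 14/715  (sign -1)
sum: t=0:+1/14515200 = 1/14515200
3j²(2 6 6; 2 4 -6) = Δ·Π!·Σ² = 2/455  (sign +1)
combine: 4πI² = 845·14/715·2/455 = 4/55
take √, sign -1: I = -0.07607531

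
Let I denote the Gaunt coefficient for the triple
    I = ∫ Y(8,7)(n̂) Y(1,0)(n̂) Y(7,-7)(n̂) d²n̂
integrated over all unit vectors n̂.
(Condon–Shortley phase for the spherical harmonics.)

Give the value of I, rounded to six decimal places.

Checks pass: Σm=0; 16 even; l₃=7∈[7,9].
(2·8+1)(2·1+1)(2·7+1) = 765
Δ: 2! 14! 0! / 17! → 1/2040
sum: t=1:−1/25401600 = -1/25401600
3j²(8 1 7; 0 0 0) = Δ·Π!·Σ² = 8/255  (sign +1)
sum: t=1:−1/87178291200 = -1/87178291200
3j²(8 1 7; 7 0 -7) = Δ·Π!·Σ² = 1/136  (sign -1)
combine: 4πI² = 765·8/255·1/136 = 3/17
take √, sign -1: I = -0.11850352

-0.118504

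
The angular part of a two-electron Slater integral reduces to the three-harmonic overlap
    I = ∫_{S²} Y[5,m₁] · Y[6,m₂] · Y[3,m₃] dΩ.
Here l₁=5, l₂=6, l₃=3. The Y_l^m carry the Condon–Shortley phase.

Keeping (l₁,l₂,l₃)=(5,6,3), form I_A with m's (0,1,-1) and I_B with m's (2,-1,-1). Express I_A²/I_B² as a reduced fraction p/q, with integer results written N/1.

Same 5,6,3: normalisation and zero-m 3j drop out of the ratio.
A: Δ: 8! 2! 4! / 15! → 1/675675; sum: t=3:−1/34560 t=4:+1/3456 t=5:−1/5760 = 1/11520; 3j²(5 6 3; 0 1 -1) = Δ·Π!·Σ² = 2/429  (sign +1)
B: Δ: 8! 2! 4! / 15! → 1/675675; sum: t=1:−1/241920 t=2:+1/8640 t=3:−1/5760 = -1/16128; 3j²(5 6 3; 2 -1 -1) = Δ·Π!·Σ² = 5/1001  (sign -1)
I_A²/I_B² = (2/429)/(5/1001) = 14/15

14/15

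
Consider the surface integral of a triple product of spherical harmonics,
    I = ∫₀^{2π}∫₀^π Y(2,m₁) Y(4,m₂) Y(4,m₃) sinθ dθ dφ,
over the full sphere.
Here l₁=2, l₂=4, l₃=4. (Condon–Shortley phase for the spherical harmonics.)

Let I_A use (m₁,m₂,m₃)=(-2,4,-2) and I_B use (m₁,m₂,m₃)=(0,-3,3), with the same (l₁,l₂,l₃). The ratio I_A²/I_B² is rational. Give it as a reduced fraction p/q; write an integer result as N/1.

l's match ⇒ only the (l;m) 3-j factors differ between A and B.
A: triangle coeff Δ(2,4,4) = 1/13860; Σ_t [2,2]: t=2:+1/2880 = 1/2880; (3j)²=2/165 [(2 4 4; -2 4 -2)], sign=+1
B: triangle coeff Δ(2,4,4) = 1/13860; Σ_t [0,1]: t=0:+1/480 t=1:−1/720 = 1/1440; (3j)²=7/1980 [(2 4 4; 0 -3 3)], sign=-1
I_A²/I_B² = (2/165)/(7/1980) = 24/7

24/7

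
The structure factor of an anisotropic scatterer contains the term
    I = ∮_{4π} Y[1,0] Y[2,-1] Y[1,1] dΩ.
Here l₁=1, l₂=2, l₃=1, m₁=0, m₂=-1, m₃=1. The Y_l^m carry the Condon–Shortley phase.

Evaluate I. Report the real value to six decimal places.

-0.218510

Checks pass: Σm=0; 4 even; l₃=1∈[1,3].
(2·1+1)(2·2+1)(2·1+1) = 45
Δ: 2! 0! 2! / 5! → 1/30
sum: t=1:−1/1 = -1/1
3j²(1 2 1; 0 0 0) = Δ·Π!·Σ² = 2/15  (sign +1)
sum: t=1:−1/2 = -1/2
3j²(1 2 1; 0 -1 1) = Δ·Π!·Σ² = 1/10  (sign -1)
combine: 4πI² = 45·2/15·1/10 = 3/5
take √, sign -1: I = -0.21850969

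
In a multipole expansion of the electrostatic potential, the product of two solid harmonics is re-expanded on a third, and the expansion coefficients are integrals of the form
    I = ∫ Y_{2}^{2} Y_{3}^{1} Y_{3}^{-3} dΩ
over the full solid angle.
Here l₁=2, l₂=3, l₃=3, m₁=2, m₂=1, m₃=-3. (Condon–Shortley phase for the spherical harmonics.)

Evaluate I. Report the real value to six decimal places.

Rules hold: Σm=0, L=8 even, 1≤3≤5.
N = 5·7·7 = 245
Δ = 2!·2!·4!/9! = 1/3780
Racah Σ t=0..2: t=0:+1/24 t=1:−1/4 t=2:+1/24 = -1/6
⇒ 3j(2 3 3; 0 0 0)² = 4/105, sgn +1
Racah Σ t=0..0: t=0:+1/96 = 1/96
⇒ 3j(2 3 3; 2 1 -3)² = 1/42, sgn +1
4πI² = N·(3j₀)²·(3jₘ)² = 2/9
I = +1·√(0.222222/4π) = 0.13298076

0.132981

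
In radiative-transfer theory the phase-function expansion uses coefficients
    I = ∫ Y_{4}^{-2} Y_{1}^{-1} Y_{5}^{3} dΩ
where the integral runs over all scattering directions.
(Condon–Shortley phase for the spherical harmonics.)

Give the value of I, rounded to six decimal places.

Rules hold: Σm=0, L=10 even, 3≤5≤5.
N = 9·3·11 = 297
Δ = 0!·8!·2!/11! = 1/495
Racah Σ t=0..0: t=0:+1/576 = 1/576
⇒ 3j(4 1 5; 0 0 0)² = 5/99, sgn -1
Racah Σ t=0..0: t=0:+1/2880 = 1/2880
⇒ 3j(4 1 5; -2 -1 3)² = 28/495, sgn +1
4πI² = N·(3j₀)²·(3jₘ)² = 28/33
I = -1·√(0.848485/4π) = -0.25984664

-0.259847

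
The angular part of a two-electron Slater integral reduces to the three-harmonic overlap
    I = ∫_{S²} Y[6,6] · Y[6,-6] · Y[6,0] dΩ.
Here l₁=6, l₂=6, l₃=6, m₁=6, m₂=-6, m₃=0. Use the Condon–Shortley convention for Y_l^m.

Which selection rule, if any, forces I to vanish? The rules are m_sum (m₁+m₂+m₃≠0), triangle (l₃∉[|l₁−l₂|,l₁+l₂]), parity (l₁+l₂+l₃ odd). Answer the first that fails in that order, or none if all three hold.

none

azimuthal sum: 6 − 6 + 0 = 0  ✓
0 ≤ 6 ≤ 12 (triangle on l)  ✓
L = 6 + 6 + 6 = 18 (even)  ✓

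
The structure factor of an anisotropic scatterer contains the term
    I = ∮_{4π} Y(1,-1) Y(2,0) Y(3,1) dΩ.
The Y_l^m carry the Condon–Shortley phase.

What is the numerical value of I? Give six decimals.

-0.202301

Rules hold: Σm=0, L=6 even, 1≤3≤3.
N = 3·5·7 = 105
Δ = 0!·2!·4!/7! = 1/105
Racah Σ t=0..0: t=0:+1/4 = 1/4
⇒ 3j(1 2 3; 0 0 0)² = 3/35, sgn -1
Racah Σ t=0..0: t=0:+1/8 = 1/8
⇒ 3j(1 2 3; -1 0 1)² = 2/35, sgn +1
4πI² = N·(3j₀)²·(3jₘ)² = 18/35
I = -1·√(0.514286/4π) = -0.20230066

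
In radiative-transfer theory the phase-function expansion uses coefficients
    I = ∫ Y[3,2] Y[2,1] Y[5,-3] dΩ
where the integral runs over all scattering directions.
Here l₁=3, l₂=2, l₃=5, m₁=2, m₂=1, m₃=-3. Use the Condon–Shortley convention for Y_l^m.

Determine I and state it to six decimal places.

-0.253584

Checks pass: Σm=0; 10 even; l₃=5∈[1,5].
(2·3+1)(2·2+1)(2·5+1) = 385
Δ: 0! 6! 4! / 11! → 1/2310
sum: t=0:+1/144 = 1/144
3j²(3 2 5; 0 0 0) = Δ·Π!·Σ² = 10/231  (sign -1)
sum: t=0:+1/720 = 1/720
3j²(3 2 5; 2 1 -3) = Δ·Π!·Σ² = 8/165  (sign +1)
combine: 4πI² = 385·10/231·8/165 = 80/99
take √, sign -1: I = -0.25358436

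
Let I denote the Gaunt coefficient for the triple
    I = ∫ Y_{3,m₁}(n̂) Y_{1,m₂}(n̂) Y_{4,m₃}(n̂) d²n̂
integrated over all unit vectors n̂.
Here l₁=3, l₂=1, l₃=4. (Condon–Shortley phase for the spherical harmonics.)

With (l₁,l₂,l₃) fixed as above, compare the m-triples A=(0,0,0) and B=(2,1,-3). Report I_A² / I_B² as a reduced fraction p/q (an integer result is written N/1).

Shared (l₁,l₂,l₃)=(3,1,4): N and (l;000)² cancel in I_A²/I_B².
A: Δ = 0!·6!·2!/9! = 1/252; Racah Σ t=0..0: t=0:+1/36 = 1/36; ⇒ 3j(3 1 4; 0 0 0)² = 4/63, sgn +1
B: Δ = 0!·6!·2!/9! = 1/252; Racah Σ t=0..0: t=0:+1/240 = 1/240; ⇒ 3j(3 1 4; 2 1 -3)² = 1/12, sgn -1
I_A²/I_B² = (4/63)/(1/12) = 16/21

16/21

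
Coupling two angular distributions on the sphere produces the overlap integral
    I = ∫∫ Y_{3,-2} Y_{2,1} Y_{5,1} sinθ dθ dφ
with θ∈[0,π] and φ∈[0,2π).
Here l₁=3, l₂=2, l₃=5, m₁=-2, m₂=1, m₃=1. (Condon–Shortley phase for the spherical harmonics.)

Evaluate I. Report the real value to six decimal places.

-0.117387

Rules hold: Σm=0, L=10 even, 1≤5≤5.
N = 7·5·11 = 385
Δ = 0!·6!·4!/11! = 1/2310
Racah Σ t=0..0: t=0:+1/144 = 1/144
⇒ 3j(3 2 5; 0 0 0)² = 10/231, sgn -1
Racah Σ t=0..0: t=0:+1/720 = 1/720
⇒ 3j(3 2 5; -2 1 1)² = 4/385, sgn +1
4πI² = N·(3j₀)²·(3jₘ)² = 40/231
I = -1·√(0.17316/4π) = -0.11738675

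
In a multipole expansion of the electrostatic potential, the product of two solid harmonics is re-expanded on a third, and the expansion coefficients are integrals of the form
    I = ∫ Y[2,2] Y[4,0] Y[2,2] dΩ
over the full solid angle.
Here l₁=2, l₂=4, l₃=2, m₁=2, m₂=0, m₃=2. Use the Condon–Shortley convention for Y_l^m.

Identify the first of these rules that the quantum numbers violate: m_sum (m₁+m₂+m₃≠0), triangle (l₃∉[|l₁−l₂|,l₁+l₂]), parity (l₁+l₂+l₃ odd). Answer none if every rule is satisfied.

Σmᵢ = 4  ✗
l₃∈[|l₁−l₂|,l₁+l₂]=[2,6], have l₃=2
Σlᵢ = 8 ⇒ even

m_sum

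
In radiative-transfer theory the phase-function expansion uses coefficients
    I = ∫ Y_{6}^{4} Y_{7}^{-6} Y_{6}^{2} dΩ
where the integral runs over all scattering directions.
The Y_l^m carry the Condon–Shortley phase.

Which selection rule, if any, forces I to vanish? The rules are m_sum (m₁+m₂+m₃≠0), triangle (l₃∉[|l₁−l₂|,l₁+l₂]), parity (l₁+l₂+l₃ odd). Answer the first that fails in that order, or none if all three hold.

Σmᵢ = 0  ✓
l₃∈[|l₁−l₂|,l₁+l₂]=[1,13], have l₃=6  ✓
Σlᵢ = 19 ⇒ odd  ✗

parity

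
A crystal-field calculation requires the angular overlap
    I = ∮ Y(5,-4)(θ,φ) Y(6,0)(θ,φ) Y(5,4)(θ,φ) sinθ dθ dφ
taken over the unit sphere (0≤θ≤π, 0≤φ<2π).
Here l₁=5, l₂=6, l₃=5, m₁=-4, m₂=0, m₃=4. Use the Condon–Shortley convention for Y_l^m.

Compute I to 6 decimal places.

Checks pass: Σm=0; 16 even; l₃=5∈[1,11].
(2·5+1)(2·6+1)(2·5+1) = 1573
Δ: 6! 4! 6! / 17! → 1/28588560
sum: t=1:−1/345600 t=2:+1/13824 t=3:−1/5184 t=4:+1/13824 t=5:−1/345600 = -7/129600
3j²(5 6 5; 0 0 0) = Δ·Π!·Σ² = 80/7293  (sign +1)
sum: t=5:−1/345600 t=6:+1/3110400 = -1/388800
3j²(5 6 5; -4 0 4) = Δ·Π!·Σ² = 192/12155  (sign +1)
combine: 4πI² = 1573·80/7293·192/12155 = 1024/3757
take √, sign +1: I = 0.14727345

0.147273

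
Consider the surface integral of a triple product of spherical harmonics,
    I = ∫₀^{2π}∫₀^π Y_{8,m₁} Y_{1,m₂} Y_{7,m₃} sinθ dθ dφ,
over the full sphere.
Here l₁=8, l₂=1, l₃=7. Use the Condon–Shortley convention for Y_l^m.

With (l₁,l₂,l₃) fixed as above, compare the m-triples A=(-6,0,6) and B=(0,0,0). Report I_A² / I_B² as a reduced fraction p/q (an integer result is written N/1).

7/16

Same 8,1,7: normalisation and zero-m 3j drop out of the ratio.
A: Δ: 2! 14! 0! / 17! → 1/2040; sum: t=1:−1/6227020800 = -1/6227020800; 3j²(8 1 7; -6 0 6) = Δ·Π!·Σ² = 7/510  (sign +1)
B: Δ: 2! 14! 0! / 17! → 1/2040; sum: t=1:−1/25401600 = -1/25401600; 3j²(8 1 7; 0 0 0) = Δ·Π!·Σ² = 8/255  (sign +1)
I_A²/I_B² = (7/510)/(8/255) = 7/16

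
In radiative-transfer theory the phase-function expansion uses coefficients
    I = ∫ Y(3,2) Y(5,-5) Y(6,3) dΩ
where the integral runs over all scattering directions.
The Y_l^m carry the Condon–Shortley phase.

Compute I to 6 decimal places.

0.088266

Rules hold: Σm=0, L=14 even, 2≤6≤8.
N = 7·11·13 = 1001
Δ = 2!·4!·8!/15! = 1/675675
Racah Σ t=0..2: t=0:+1/8640 t=1:−1/2304 t=2:+1/8640 = -7/34560
⇒ 3j(3 5 6; 0 0 0)² = 7/429, sgn -1
Racah Σ t=0..0: t=0:+1/483840 = 1/483840
⇒ 3j(3 5 6; 2 -5 3)² = 6/1001, sgn -1
4πI² = N·(3j₀)²·(3jₘ)² = 14/143
I = +1·√(0.0979021/4π) = 0.08826552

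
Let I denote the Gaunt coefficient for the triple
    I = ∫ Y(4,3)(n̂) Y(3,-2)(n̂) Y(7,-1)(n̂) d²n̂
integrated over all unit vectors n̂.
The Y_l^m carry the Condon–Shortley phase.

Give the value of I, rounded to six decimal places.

-0.046682

Rules hold: Σm=0, L=14 even, 1≤7≤7.
N = 9·7·15 = 945
Δ = 0!·8!·6!/15! = 1/45045
Racah Σ t=0..0: t=0:+1/20736 = 1/20736
⇒ 3j(4 3 7; 0 0 0)² = 35/1287, sgn -1
Racah Σ t=0..0: t=0:+1/604800 = 1/604800
⇒ 3j(4 3 7; 3 -2 -1)² = 16/15015, sgn +1
4πI² = N·(3j₀)²·(3jₘ)² = 560/20449
I = -1·√(0.0273852/4π) = -0.04668239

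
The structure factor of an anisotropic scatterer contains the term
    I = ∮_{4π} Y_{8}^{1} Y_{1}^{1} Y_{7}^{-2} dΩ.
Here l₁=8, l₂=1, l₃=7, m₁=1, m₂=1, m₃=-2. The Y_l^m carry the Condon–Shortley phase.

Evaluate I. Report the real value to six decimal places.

m-sum 0 ✓  L=16 even ✓  7≤7≤9 ✓
Π(2lᵢ+1) = 17×3×15 = 765
triangle coeff Δ(8,1,7) = 1/2040
Σ_t [1,1]: t=1:−1/25401600 = -1/25401600
(3j)²=8/255 [(8 1 7; 0 0 0)], sign=+1
Σ_t [2,2]: t=2:+1/87091200 = 1/87091200
(3j)²=7/680 [(8 1 7; 1 1 -2)], sign=-1
⇒ 4πI² = 21/85
I = (-1)√(21/85/(4π)) = -0.14021525

-0.140215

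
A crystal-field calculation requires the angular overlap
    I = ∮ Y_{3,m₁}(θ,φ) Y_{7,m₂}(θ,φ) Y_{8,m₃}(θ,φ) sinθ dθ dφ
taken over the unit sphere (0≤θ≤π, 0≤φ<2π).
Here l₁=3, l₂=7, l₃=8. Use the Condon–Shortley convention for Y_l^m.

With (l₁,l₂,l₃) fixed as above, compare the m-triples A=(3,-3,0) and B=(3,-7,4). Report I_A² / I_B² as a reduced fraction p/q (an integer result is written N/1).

Same 3,7,8: normalisation and zero-m 3j drop out of the ratio.
A: Δ: 2! 4! 12! / 19! → 1/5290740; sum: t=0:+1/46448640 = 1/46448640; 3j²(3 7 8; 3 -3 0) = Δ·Π!·Σ² = 75/8398  (sign +1)
B: Δ: 2! 4! 12! / 19! → 1/5290740; sum: t=0:+1/22992076800 = 1/22992076800; 3j²(3 7 8; 3 -7 4) = Δ·Π!·Σ² = 1/3876  (sign +1)
I_A²/I_B² = (75/8398)/(1/3876) = 450/13

450/13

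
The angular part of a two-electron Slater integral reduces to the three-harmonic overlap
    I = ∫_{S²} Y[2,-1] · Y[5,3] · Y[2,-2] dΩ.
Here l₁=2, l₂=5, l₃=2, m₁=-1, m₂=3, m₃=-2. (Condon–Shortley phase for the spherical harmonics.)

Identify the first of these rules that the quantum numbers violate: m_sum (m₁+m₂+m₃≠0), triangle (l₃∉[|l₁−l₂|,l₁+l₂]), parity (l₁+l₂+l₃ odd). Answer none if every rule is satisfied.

triangle

m₁+m₂+m₃ = -1 + 3 − 2 = 0  ✓
triangle: |2−5|=3 ≤ l₃=2 ≤ 2+5=7  ✗
parity: l₁+l₂+l₃ = 9 is odd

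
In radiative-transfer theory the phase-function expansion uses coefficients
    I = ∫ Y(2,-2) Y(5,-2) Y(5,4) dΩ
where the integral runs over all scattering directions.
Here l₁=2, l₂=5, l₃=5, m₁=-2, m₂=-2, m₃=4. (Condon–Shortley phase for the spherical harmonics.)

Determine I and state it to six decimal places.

Checks pass: Σm=0; 12 even; l₃=5∈[3,7].
(2·2+1)(2·5+1)(2·5+1) = 605
Δ: 2! 2! 8! / 13! → 1/38610
sum: t=0:+1/2880 t=1:−1/576 t=2:+1/2880 = -1/960
3j²(2 5 5; 0 0 0) = Δ·Π!·Σ² = 10/429  (sign +1)
sum: t=2:+1/20160 = 1/20160
3j²(2 5 5; -2 -2 4) = Δ·Π!·Σ² = 12/715  (sign -1)
combine: 4πI² = 605·10/429·12/715 = 40/169
take √, sign -1: I = -0.13724032

-0.137240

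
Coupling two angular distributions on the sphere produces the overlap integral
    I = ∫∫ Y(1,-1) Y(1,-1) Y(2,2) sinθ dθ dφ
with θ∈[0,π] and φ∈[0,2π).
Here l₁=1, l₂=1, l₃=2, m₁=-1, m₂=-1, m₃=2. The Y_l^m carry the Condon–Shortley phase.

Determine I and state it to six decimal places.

Checks pass: Σm=0; 4 even; l₃=2∈[0,2].
(2·1+1)(2·1+1)(2·2+1) = 45
Δ: 0! 2! 2! / 5! → 1/30
sum: t=0:+1/1 = 1/1
3j²(1 1 2; 0 0 0) = Δ·Π!·Σ² = 2/15  (sign +1)
sum: t=0:+1/4 = 1/4
3j²(1 1 2; -1 -1 2) = Δ·Π!·Σ² = 1/5  (sign +1)
combine: 4πI² = 45·2/15·1/5 = 6/5
take √, sign +1: I = 0.30901936

0.309019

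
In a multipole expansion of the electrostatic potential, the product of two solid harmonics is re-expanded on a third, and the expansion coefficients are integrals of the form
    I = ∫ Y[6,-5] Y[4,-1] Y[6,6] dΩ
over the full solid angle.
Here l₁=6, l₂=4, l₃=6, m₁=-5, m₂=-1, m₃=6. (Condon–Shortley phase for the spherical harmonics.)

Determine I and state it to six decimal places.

-0.192803

Checks pass: Σm=0; 16 even; l₃=6∈[2,10].
(2·6+1)(2·4+1)(2·6+1) = 1521
Δ: 4! 8! 4! / 17! → 1/15315300
sum: t=0:+1/829440 t=1:−1/25920 t=2:+1/9216 t=3:−1/25920 t=4:+1/829440 = 7/207360
3j²(6 4 6; 0 0 0) = Δ·Π!·Σ² = 28/2431  (sign +1)
sum: t=3:−1/5806080 = -1/5806080
3j²(6 4 6; -5 -1 6) = Δ·Π!·Σ² = 165/6188  (sign -1)
combine: 4πI² = 1521·28/2431·165/6188 = 135/289
take √, sign -1: I = -0.19280266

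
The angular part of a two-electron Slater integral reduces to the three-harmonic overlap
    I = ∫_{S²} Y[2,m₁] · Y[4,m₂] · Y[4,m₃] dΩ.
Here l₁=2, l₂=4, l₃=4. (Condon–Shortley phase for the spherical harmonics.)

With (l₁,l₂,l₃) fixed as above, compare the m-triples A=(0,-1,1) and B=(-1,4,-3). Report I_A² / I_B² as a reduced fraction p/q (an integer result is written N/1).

Shared (l₁,l₂,l₃)=(2,4,4): N and (l;000)² cancel in I_A²/I_B².
A: Δ = 2!·2!·6!/11! = 1/13860; Racah Σ t=0..2: t=0:+1/144 t=1:−1/48 t=2:+1/480 = -17/1440; ⇒ 3j(2 4 4; 0 -1 1)² = 289/13860, sgn +1
B: Δ = 2!·2!·6!/11! = 1/13860; Racah Σ t=2..2: t=2:+1/1440 = 1/1440; ⇒ 3j(2 4 4; -1 4 -3)² = 7/165, sgn -1
I_A²/I_B² = (289/13860)/(7/165) = 289/588

289/588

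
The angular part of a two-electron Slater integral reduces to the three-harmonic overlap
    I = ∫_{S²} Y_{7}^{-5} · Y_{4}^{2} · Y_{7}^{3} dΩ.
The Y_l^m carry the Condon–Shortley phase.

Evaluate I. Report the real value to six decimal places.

-0.100310

Checks pass: Σm=0; 18 even; l₃=7∈[3,11].
(2·7+1)(2·4+1)(2·7+1) = 2025
Δ: 4! 10! 4! / 19! → 1/58198140
sum: t=0:+1/17418240 t=1:−1/622080 t=2:+1/230400 t=3:−1/622080 t=4:+1/17418240 = 1/806400
3j²(7 4 7; 0 0 0) = Δ·Π!·Σ² = 2268/230945  (sign -1)
sum: t=2:+1/348364800 t=3:−1/13063680 t=4:+1/7741440 = 29/522547200
3j²(7 4 7; -5 2 3) = Δ·Π!·Σ² = 1682/264537  (sign +1)
combine: 4πI² = 2025·2268/230945·1682/264537 = 24523560/193947611
take √, sign -1: I = -0.10031009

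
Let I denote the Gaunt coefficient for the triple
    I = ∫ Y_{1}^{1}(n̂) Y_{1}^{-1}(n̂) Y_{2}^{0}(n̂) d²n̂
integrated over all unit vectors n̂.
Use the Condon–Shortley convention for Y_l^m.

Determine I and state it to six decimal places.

Rules hold: Σm=0, L=4 even, 0≤2≤2.
N = 3·3·5 = 45
Δ = 0!·2!·2!/5! = 1/30
Racah Σ t=0..0: t=0:+1/1 = 1/1
⇒ 3j(1 1 2; 0 0 0)² = 2/15, sgn +1
Racah Σ t=0..0: t=0:+1/4 = 1/4
⇒ 3j(1 1 2; 1 -1 0)² = 1/30, sgn +1
4πI² = N·(3j₀)²·(3jₘ)² = 1/5
I = +1·√(0.2/4π) = 0.12615663

0.126157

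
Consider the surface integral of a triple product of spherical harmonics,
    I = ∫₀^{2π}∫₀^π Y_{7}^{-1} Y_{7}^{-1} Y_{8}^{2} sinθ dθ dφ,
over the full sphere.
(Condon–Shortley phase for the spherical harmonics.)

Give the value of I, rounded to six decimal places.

m-sum 0 ✓  L=22 even ✓  0≤8≤14 ✓
Π(2lᵢ+1) = 15×15×17 = 3825
triangle coeff Δ(7,7,8) = 1/22086194130
Σ_t [0,6]: t=0:+1/18289152000 t=1:−1/248832000 t=2:+1/24883200 t=3:−1/11943936 t=4:+1/24883200 t=5:−1/248832000 t=6:+1/18289152000 = -11/975421440
(3j)²=1750/289731 [(7 7 8; 0 0 0)], sign=-1
Σ_t [0,6]: t=0:+1/41803776000 t=1:−1/435456000 t=2:+1/39813120 t=3:−1/18662400 t=4:+1/39813120 t=5:−1/435456000 t=6:+1/41803776000 = -11/1393459200
(3j)²=600/96577 [(7 7 8; -1 -1 2)], sign=-1
⇒ 4πI² = 78750000/548653937
I = (+1)√(78750000/548653937/(4π)) = 0.10687376

0.106874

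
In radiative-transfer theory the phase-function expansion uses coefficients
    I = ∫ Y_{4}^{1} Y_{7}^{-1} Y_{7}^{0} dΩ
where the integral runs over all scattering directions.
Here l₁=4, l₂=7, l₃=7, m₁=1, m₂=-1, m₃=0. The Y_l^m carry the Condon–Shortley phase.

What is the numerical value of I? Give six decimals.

Rules hold: Σm=0, L=18 even, 3≤7≤11.
N = 9·15·15 = 2025
Δ = 4!·4!·10!/19! = 1/58198140
Racah Σ t=0..4: t=0:+1/17418240 t=1:−1/622080 t=2:+1/230400 t=3:−1/622080 t=4:+1/17418240 = 1/806400
⇒ 3j(4 7 7; 0 0 0)² = 2268/230945, sgn -1
Racah Σ t=0..3: t=0:+1/2488320 t=1:−1/345600 t=2:+1/414720 t=3:−1/4354560 = -1/3225600
⇒ 3j(4 7 7; 1 -1 0)² = 81/92378, sgn +1
4πI² = N·(3j₀)²·(3jₘ)² = 37200870/2133423721
I = -1·√(0.0174372/4π) = -0.03725058

-0.037251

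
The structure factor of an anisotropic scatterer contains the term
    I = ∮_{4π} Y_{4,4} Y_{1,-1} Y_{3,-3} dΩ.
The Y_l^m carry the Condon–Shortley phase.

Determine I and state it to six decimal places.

Rules hold: Σm=0, L=8 even, 3≤3≤5.
N = 9·3·7 = 189
Δ = 2!·6!·0!/9! = 1/252
Racah Σ t=1..1: t=1:−1/36 = -1/36
⇒ 3j(4 1 3; 0 0 0)² = 4/63, sgn +1
Racah Σ t=0..0: t=0:+1/1440 = 1/1440
⇒ 3j(4 1 3; 4 -1 -3)² = 1/9, sgn +1
4πI² = N·(3j₀)²·(3jₘ)² = 4/3
I = +1·√(1.33333/4π) = 0.32573501

0.325735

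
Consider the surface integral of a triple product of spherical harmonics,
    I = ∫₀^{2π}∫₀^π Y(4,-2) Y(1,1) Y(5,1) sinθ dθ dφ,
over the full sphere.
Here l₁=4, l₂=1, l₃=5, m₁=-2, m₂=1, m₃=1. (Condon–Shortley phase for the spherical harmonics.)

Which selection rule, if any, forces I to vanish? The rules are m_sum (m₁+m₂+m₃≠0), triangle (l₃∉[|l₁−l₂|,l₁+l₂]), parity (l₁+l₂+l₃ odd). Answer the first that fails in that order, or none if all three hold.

Σmᵢ = 0  ✓
l₃∈[|l₁−l₂|,l₁+l₂]=[3,5], have l₃=5  ✓
Σlᵢ = 10 ⇒ even  ✓

none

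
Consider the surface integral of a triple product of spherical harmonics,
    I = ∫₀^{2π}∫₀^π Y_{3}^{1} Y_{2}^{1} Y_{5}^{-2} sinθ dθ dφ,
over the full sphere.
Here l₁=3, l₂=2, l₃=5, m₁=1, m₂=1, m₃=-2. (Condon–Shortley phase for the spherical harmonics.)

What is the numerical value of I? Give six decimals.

0.245532

Rules hold: Σm=0, L=10 even, 1≤5≤5.
N = 7·5·11 = 385
Δ = 0!·6!·4!/11! = 1/2310
Racah Σ t=0..0: t=0:+1/144 = 1/144
⇒ 3j(3 2 5; 0 0 0)² = 10/231, sgn -1
Racah Σ t=0..0: t=0:+1/288 = 1/288
⇒ 3j(3 2 5; 1 1 -2)² = 1/22, sgn -1
4πI² = N·(3j₀)²·(3jₘ)² = 25/33
I = +1·√(0.757576/4π) = 0.24553200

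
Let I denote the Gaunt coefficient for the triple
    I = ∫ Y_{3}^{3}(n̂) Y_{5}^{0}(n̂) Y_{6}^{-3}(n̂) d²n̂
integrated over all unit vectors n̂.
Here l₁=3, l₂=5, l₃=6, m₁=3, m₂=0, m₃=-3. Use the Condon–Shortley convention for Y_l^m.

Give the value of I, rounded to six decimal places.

m-sum 0 ✓  L=14 even ✓  2≤6≤8 ✓
Π(2lᵢ+1) = 7×11×13 = 1001
triangle coeff Δ(3,5,6) = 1/675675
Σ_t [0,2]: t=0:+1/8640 t=1:−1/2304 t=2:+1/8640 = -7/34560
(3j)²=7/429 [(3 5 6; 0 0 0)], sign=-1
Σ_t [0,0]: t=0:+1/34560 = 1/34560
(3j)²=4/143 [(3 5 6; 3 0 -3)], sign=-1
⇒ 4πI² = 196/429
I = (+1)√(196/429/(4π)) = 0.19067531

0.190675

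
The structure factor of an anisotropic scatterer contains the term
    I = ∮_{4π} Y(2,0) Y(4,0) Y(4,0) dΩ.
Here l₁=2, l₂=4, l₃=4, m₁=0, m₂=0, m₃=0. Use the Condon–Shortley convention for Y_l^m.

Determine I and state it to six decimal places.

m-sum 0 ✓  L=10 even ✓  2≤4≤6 ✓
Π(2lᵢ+1) = 5×9×9 = 405
triangle coeff Δ(2,4,4) = 1/13860
Σ_t [0,2]: t=0:+1/192 t=1:−1/36 t=2:+1/192 = -5/288
(3j)²=20/693 [(2 4 4; 0 0 0)], sign=-1
(m-triple is (0,0,0) — same symbol as above.)
⇒ 4πI² = 2000/5929
I = (+1)√(2000/5929/(4π)) = 0.16383977

0.163840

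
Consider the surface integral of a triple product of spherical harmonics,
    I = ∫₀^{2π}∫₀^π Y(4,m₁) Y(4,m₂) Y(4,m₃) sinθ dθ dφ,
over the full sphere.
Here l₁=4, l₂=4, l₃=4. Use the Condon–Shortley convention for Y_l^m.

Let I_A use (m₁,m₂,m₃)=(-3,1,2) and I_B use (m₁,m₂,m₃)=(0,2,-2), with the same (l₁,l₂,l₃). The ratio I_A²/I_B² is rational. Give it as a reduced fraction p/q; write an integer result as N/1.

70/121

Same 4,4,4: normalisation and zero-m 3j drop out of the ratio.
A: Δ: 4! 4! 4! / 13! → 1/450450; sum: t=3:−1/576 t=4:+1/864 = -1/1728; 3j²(4 4 4; -3 1 2) = Δ·Π!·Σ² = 5/1287  (sign -1)
B: Δ: 4! 4! 4! / 13! → 1/450450; sum: t=2:+1/384 t=3:−1/216 t=4:+1/2304 = -11/6912; 3j²(4 4 4; 0 2 -2) = Δ·Π!·Σ² = 11/1638  (sign -1)
I_A²/I_B² = (5/1287)/(11/1638) = 70/121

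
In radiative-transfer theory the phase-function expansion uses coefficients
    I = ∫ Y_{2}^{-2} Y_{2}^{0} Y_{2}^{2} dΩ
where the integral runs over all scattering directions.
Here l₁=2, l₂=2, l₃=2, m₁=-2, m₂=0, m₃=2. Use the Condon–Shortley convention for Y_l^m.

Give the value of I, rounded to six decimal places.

m-sum 0 ✓  L=6 even ✓  0≤2≤4 ✓
Π(2lᵢ+1) = 5×5×5 = 125
triangle coeff Δ(2,2,2) = 1/630
Σ_t [0,2]: t=0:+1/8 t=1:−1/1 t=2:+1/8 = -3/4
(3j)²=2/35 [(2 2 2; 0 0 0)], sign=-1
Σ_t [2,2]: t=2:+1/8 = 1/8
(3j)²=2/35 [(2 2 2; -2 0 2)], sign=+1
⇒ 4πI² = 20/49
I = (-1)√(20/49/(4π)) = -0.18022375

-0.180224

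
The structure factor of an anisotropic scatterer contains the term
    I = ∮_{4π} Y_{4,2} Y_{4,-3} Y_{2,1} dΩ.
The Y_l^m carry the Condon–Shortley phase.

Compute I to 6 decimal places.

-0.187702

m-sum 0 ✓  L=10 even ✓  0≤2≤8 ✓
Π(2lᵢ+1) = 9×9×5 = 405
triangle coeff Δ(4,4,2) = 1/13860
Σ_t [2,4]: t=2:+1/192 t=3:−1/36 t=4:+1/192 = -5/288
(3j)²=20/693 [(4 4 2; 0 0 0)], sign=-1
Σ_t [0,1]: t=0:+1/1440 t=1:−1/240 = -1/288
(3j)²=5/132 [(4 4 2; 2 -3 1)], sign=+1
⇒ 4πI² = 375/847
I = (-1)√(375/847/(4π)) = -0.18770204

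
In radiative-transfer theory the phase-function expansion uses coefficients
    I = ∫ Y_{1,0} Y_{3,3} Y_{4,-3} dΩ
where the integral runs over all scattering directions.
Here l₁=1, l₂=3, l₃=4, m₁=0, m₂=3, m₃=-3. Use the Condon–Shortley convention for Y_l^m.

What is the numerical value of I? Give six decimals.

-0.162868

Rules hold: Σm=0, L=8 even, 2≤4≤4.
N = 3·7·9 = 189
Δ = 0!·2!·6!/9! = 1/252
Racah Σ t=0..0: t=0:+1/36 = 1/36
⇒ 3j(1 3 4; 0 0 0)² = 4/63, sgn +1
Racah Σ t=0..0: t=0:+1/720 = 1/720
⇒ 3j(1 3 4; 0 3 -3)² = 1/36, sgn -1
4πI² = N·(3j₀)²·(3jₘ)² = 1/3
I = -1·√(0.333333/4π) = -0.16286750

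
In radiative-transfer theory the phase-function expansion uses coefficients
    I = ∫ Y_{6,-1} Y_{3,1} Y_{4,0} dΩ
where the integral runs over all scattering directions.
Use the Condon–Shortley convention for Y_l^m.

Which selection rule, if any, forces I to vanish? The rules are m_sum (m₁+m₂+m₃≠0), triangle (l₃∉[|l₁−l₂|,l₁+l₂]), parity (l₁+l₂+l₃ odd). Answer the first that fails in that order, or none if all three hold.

parity

Σmᵢ = 0  ✓
l₃∈[|l₁−l₂|,l₁+l₂]=[3,9], have l₃=4  ✓
Σlᵢ = 13 ⇒ odd  ✗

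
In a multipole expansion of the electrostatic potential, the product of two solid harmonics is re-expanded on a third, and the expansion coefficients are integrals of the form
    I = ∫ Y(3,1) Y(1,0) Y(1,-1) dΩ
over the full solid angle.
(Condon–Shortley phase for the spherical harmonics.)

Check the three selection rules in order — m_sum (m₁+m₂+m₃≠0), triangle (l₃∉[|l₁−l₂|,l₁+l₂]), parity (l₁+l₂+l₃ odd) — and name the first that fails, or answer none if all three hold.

m₁+m₂+m₃ = 1 + 0 − 1 = 0  ✓
triangle: |3−1|=2 ≤ l₃=1 ≤ 3+1=4  ✗
parity: l₁+l₂+l₃ = 5 is odd

triangle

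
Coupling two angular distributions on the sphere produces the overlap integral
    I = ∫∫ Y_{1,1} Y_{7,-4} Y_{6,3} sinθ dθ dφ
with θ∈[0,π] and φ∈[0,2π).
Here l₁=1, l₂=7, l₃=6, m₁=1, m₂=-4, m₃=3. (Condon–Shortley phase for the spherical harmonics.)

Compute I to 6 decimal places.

0.259489

m-sum 0 ✓  L=14 even ✓  6≤6≤8 ✓
Π(2lᵢ+1) = 3×15×13 = 585
triangle coeff Δ(1,7,6) = 1/1365
Σ_t [1,1]: t=1:−1/518400 = -1/518400
(3j)²=7/195 [(1 7 6; 0 0 0)], sign=-1
Σ_t [0,0]: t=0:+1/4354560 = 1/4354560
(3j)²=11/273 [(1 7 6; 1 -4 3)], sign=-1
⇒ 4πI² = 11/13
I = (+1)√(11/13/(4π)) = 0.25948947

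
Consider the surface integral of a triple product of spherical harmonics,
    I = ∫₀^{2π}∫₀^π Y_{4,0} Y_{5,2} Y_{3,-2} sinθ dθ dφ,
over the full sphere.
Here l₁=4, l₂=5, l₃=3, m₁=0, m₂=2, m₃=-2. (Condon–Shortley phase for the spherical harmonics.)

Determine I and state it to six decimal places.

Checks pass: Σm=0; 12 even; l₃=3∈[1,9].
(2·4+1)(2·5+1)(2·3+1) = 693
Δ: 6! 2! 4! / 13! → 1/180180
sum: t=2:+1/576 t=3:−1/144 t=4:+1/576 = -1/288
3j²(4 5 3; 0 0 0) = Δ·Π!·Σ² = 20/1001  (sign +1)
sum: t=3:−1/864 t=4:+1/576 = 1/1728
3j²(4 5 3; 0 2 -2) = Δ·Π!·Σ² = 5/1287  (sign -1)
combine: 4πI² = 693·20/1001·5/1287 = 100/1859
take √, sign -1: I = -0.06542675

-0.065427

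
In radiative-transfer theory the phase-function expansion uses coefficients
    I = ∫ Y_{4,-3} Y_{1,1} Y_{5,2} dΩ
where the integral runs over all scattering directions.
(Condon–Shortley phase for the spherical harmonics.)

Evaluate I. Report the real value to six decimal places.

Checks pass: Σm=0; 10 even; l₃=5∈[3,5].
(2·4+1)(2·1+1)(2·5+1) = 297
Δ: 0! 8! 2! / 11! → 1/495
sum: t=0:+1/576 = 1/576
3j²(4 1 5; 0 0 0) = Δ·Π!·Σ² = 5/99  (sign -1)
sum: t=0:+1/10080 = 1/10080
3j²(4 1 5; -3 1 2) = Δ·Π!·Σ² = 1/165  (sign -1)
combine: 4πI² = 297·5/99·1/165 = 1/11
take √, sign +1: I = 0.08505478

0.085055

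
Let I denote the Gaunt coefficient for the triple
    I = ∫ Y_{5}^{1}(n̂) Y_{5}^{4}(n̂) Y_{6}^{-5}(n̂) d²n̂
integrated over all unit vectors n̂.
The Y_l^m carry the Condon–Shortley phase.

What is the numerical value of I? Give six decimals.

0.158629

Checks pass: Σm=0; 16 even; l₃=6∈[0,10].
(2·5+1)(2·5+1)(2·6+1) = 1573
Δ: 4! 6! 6! / 17! → 1/28588560
sum: t=0:+1/345600 t=1:−1/13824 t=2:+1/5184 t=3:−1/13824 t=4:+1/345600 = 7/129600
3j²(5 5 6; 0 0 0) = Δ·Π!·Σ² = 80/7293  (sign +1)
sum: t=3:−1/518400 t=4:+1/2073600 = -1/691200
3j²(5 5 6; 1 4 -5) = Δ·Π!·Σ² = 81/4420  (sign +1)
combine: 4πI² = 1573·80/7293·81/4420 = 1188/3757
take √, sign +1: I = 0.15862904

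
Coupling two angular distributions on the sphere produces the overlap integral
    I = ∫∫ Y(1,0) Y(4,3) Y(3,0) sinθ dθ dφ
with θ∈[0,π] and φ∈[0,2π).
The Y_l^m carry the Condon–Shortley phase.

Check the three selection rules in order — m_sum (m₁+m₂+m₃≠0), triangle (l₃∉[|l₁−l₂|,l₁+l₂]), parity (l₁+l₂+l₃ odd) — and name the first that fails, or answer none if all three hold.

m_sum

azimuthal sum: 0 + 3 + 0 = 3  ✗
3 ≤ 3 ≤ 5 (triangle on l)
L = 1 + 4 + 3 = 8 (even)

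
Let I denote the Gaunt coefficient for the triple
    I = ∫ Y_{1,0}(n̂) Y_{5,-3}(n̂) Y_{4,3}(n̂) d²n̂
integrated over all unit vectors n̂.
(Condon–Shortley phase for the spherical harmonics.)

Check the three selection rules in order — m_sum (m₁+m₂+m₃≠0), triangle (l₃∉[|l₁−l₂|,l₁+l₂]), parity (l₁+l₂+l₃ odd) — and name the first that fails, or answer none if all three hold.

Σmᵢ = 0  ✓
l₃∈[|l₁−l₂|,l₁+l₂]=[4,6], have l₃=4  ✓
Σlᵢ = 10 ⇒ even  ✓

none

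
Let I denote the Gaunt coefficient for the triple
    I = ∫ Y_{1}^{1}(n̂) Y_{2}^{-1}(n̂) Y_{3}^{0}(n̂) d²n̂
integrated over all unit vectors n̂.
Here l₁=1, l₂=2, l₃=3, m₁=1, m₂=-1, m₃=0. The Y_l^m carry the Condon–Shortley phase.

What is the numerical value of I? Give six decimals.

0.143048

Rules hold: Σm=0, L=6 even, 1≤3≤3.
N = 3·5·7 = 105
Δ = 0!·2!·4!/7! = 1/105
Racah Σ t=0..0: t=0:+1/4 = 1/4
⇒ 3j(1 2 3; 0 0 0)² = 3/35, sgn -1
Racah Σ t=0..0: t=0:+1/12 = 1/12
⇒ 3j(1 2 3; 1 -1 0)² = 1/35, sgn -1
4πI² = N·(3j₀)²·(3jₘ)² = 9/35
I = +1·√(0.257143/4π) = 0.14304817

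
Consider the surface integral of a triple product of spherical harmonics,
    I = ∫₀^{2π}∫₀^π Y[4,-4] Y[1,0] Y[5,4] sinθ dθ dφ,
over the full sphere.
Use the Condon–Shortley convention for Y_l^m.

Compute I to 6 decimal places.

0.147319

m-sum 0 ✓  L=10 even ✓  3≤5≤5 ✓
Π(2lᵢ+1) = 9×3×11 = 297
triangle coeff Δ(4,1,5) = 1/495
Σ_t [0,0]: t=0:+1/576 = 1/576
(3j)²=5/99 [(4 1 5; 0 0 0)], sign=-1
Σ_t [0,0]: t=0:+1/40320 = 1/40320
(3j)²=1/55 [(4 1 5; -4 0 4)], sign=-1
⇒ 4πI² = 3/11
I = (+1)√(3/11/(4π)) = 0.14731920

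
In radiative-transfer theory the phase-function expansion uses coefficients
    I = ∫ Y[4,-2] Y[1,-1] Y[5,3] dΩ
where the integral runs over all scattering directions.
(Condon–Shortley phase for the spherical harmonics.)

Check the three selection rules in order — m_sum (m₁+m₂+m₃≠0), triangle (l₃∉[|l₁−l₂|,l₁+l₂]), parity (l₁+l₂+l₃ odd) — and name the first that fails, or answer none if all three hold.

azimuthal sum: -2 − 1 + 3 = 0  ✓
3 ≤ 5 ≤ 5 (triangle on l)  ✓
L = 4 + 1 + 5 = 10 (even)  ✓

none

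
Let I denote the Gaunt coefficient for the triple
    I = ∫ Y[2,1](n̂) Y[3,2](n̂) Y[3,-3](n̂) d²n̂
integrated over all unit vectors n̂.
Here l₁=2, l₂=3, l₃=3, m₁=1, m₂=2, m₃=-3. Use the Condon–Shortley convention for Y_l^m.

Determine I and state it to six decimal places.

Rules hold: Σm=0, L=8 even, 1≤3≤5.
N = 5·7·7 = 245
Δ = 2!·2!·4!/9! = 1/3780
Racah Σ t=0..2: t=0:+1/24 t=1:−1/4 t=2:+1/24 = -1/6
⇒ 3j(2 3 3; 0 0 0)² = 4/105, sgn +1
Racah Σ t=1..1: t=1:−1/48 = -1/48
⇒ 3j(2 3 3; 1 2 -3)² = 5/84, sgn -1
4πI² = N·(3j₀)²·(3jₘ)² = 5/9
I = -1·√(0.555556/4π) = -0.21026104

-0.210261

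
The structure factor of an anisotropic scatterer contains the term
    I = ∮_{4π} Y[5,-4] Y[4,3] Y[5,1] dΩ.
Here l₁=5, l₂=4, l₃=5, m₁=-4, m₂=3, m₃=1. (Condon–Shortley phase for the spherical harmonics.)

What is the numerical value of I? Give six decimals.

m-sum 0 ✓  L=14 even ✓  1≤5≤9 ✓
Π(2lᵢ+1) = 11×9×11 = 1089
triangle coeff Δ(5,4,5) = 1/3153150
Σ_t [0,4]: t=0:+1/69120 t=1:−1/1728 t=2:+1/576 t=3:−1/1728 t=4:+1/69120 = 7/11520
(3j)²=2/143 [(5 4 5; 0 0 0)], sign=-1
Σ_t [3,4]: t=3:−1/103680 t=4:+1/17280 = 1/20736
(3j)²=10/429 [(5 4 5; -4 3 1)], sign=+1
⇒ 4πI² = 60/169
I = (-1)√(60/169/(4π)) = -0.16808437

-0.168084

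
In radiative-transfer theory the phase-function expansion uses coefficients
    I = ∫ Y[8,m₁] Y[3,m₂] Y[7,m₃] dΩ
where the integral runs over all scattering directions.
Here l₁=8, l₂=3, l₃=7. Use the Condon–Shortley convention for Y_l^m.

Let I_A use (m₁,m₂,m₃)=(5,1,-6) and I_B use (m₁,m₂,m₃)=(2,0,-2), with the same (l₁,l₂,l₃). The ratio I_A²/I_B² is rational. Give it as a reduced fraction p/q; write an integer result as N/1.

86528/27735

Shared (l₁,l₂,l₃)=(8,3,7): N and (l;000)² cancel in I_A²/I_B².
A: Δ = 4!·12!·2!/19! = 1/5290740; Racah Σ t=2..3: t=2:+1/319334400 t=3:−1/2874009600 = 1/359251200; ⇒ 3j(8 3 7; 5 1 -6)² = 1664/101745, sgn -1
B: Δ = 4!·12!·2!/19! = 1/5290740; Racah Σ t=1..3: t=1:−1/7257600 t=2:+1/3870720 t=3:−1/26127360 = 43/522547200; ⇒ 3j(8 3 7; 2 0 -2)² = 1849/352716, sgn -1
I_A²/I_B² = (1664/101745)/(1849/352716) = 86528/27735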